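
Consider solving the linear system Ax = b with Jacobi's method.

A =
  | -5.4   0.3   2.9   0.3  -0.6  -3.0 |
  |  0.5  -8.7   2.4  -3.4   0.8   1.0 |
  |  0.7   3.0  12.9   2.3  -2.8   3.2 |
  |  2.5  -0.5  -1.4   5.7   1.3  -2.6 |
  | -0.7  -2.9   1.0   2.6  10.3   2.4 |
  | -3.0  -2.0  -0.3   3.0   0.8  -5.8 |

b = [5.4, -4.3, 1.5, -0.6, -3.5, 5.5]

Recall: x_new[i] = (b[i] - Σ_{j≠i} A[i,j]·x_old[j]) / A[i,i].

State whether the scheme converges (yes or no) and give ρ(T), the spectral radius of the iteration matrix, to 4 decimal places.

Write A = D+L+U with D = diag(-5.4, -8.7, 12.9, 5.7, 10.3, -5.8).
Jacobi: T = -D⁻¹(L+U), T[5,3] = -(3)/(-5.8) = +0.5172; T[5,5] = 0.
  T[0,:] = [+0.0000, +0.0556, +0.5370, +0.0556, -0.1111, -0.5556]
  T[1,:] = [+0.0575, +0.0000, +0.2759, -0.3908, +0.0920, +0.1149]
  T[2,:] = [-0.0543, -0.2326, +0.0000, -0.1783, +0.2171, -0.2481]
  T[3,:] = [-0.4386, +0.0877, +0.2456, +0.0000, -0.2281, +0.4561]
  T[4,:] = [+0.0680, +0.2816, -0.0971, -0.2524, +0.0000, -0.2330]
  T[5,:] = [-0.5172, -0.3448, -0.0517, +0.5172, +0.1379, +0.0000]
eigenvalue magnitudes: 0.9227, 0.4848, 0.4848, 0.4548, 0.4548, 0.1461.
ρ(T) = max|λ| = 0.9227; 0.9227 < 1: convergent.

yes, ρ = 0.9227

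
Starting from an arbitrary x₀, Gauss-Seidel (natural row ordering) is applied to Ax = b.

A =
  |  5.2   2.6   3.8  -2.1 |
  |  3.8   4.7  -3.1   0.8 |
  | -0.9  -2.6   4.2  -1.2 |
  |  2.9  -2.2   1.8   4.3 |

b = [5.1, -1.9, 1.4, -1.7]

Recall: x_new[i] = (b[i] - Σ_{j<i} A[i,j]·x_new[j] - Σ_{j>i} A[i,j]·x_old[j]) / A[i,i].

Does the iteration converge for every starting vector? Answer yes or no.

yes

Split A = D + L + U, D = diag(5.2, 4.7, 4.2, 4.3).
T_GS = -(D+L)⁻¹U: row 0 first, T[0,3] = -(-2.1)/(5.2) = +0.4038; later rows by forward substitution.
  T[0,:] = [+0.0000 -0.5000 -0.7308 +0.4038]
  T[1,:] = [+0.0000 +0.4043 +1.2504 -0.4967]
  T[2,:] = [+0.0000 +0.1431 +0.6175 +0.0648]
  T[3,:] = [+0.0000 +0.4841 +0.8741 -0.5536]
|λ(T)| sorted: 0.8950, 0.2665, 0.2665, 0.0000.
ρ(T) = max|λ| = 0.8950; 0.8950 < 1 ⇒ converges.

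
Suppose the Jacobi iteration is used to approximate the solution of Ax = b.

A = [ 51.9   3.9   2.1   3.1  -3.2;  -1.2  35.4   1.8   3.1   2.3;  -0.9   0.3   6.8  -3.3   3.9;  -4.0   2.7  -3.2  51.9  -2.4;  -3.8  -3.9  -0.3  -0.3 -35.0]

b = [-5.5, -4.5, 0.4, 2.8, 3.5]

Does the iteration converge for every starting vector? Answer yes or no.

Write A = D+L+U with D = diag(51.9, 35.4, 6.8, 51.9, -35).
Jacobi T = -D⁻¹(L+U): T[1,3] = -(3.1)/(35.4) = -0.0876; T[1,1] = 0.
  T[0,:] = [+0.0000 -0.0751 -0.0405 -0.0597 +0.0617]
  T[1,:] = [+0.0339 +0.0000 -0.0508 -0.0876 -0.0650]
  T[2,:] = [+0.1324 -0.0441 +0.0000 +0.4853 -0.5735]
  T[3,:] = [+0.0771 -0.0520 +0.0617 +0.0000 +0.0462]
  T[4,:] = [-0.1086 -0.1114 -0.0086 -0.0086 +0.0000]
eigenvalue magnitudes: 0.2239, 0.1664, 0.1589, 0.1589, 0.0929.
ρ = 0.2239; 0.2239 < 1, so it converges for any x₀.

yes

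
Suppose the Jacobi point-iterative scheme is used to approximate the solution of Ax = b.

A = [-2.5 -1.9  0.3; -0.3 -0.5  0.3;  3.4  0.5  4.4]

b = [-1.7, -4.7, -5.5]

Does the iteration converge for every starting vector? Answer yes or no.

yes

Diagonal D = diag(-2.5, -0.5, 4.4); L, U strict lower/upper.
Jacobi T = -D⁻¹(L+U): T[2,1] = -(0.5)/(4.4) = -0.1136; T[2,2] = 0.
  T[0,:] = [+0.0000 -0.7600 +0.1200]
  T[1,:] = [-0.6000 +0.0000 +0.6000]
  T[2,:] = [-0.7727 -0.1136 +0.0000]
|eigenvalues of T|: 0.8485, 0.6518, 0.6518.
ρ = 0.8485; 0.8485 < 1: convergent.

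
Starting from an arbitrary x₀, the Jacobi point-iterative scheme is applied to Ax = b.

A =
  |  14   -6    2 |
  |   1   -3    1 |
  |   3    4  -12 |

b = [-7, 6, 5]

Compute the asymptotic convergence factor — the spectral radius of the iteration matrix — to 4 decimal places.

Let D = diag(14, -3, -12); L, U the strict triangles.
Jacobi: T = -D⁻¹(L+U), T[2,1] = -(4)/(-12) = +0.3333; T[2,2] = 0.
  T[0,:] = [+0.0000, +0.4286, -0.1429]
  T[1,:] = [+0.3333, +0.0000, +0.3333]
  T[2,:] = [+0.2500, +0.3333, +0.0000]
moduli |λ_i(T)| = 0.5073, 0.4125, 0.0948.
spectral radius ρ = 0.5073; 0.5073 < 1, so it converges for any x₀.

0.5073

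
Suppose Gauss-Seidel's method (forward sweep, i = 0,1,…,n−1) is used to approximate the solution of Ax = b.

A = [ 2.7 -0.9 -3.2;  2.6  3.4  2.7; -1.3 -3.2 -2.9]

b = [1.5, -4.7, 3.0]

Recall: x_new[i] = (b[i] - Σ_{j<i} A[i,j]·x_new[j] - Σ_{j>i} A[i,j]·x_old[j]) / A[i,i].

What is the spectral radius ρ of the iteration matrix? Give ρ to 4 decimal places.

Diagonal D = diag(2.7, 3.4, -2.9); L, U strict lower/upper.
GS T = -(D+L)⁻¹U: row 0 first, T[0,1] = -(-0.9)/(2.7) = +0.3333; later rows by forward substitution.
  T[0,:] = [+0.0000 +0.3333 +1.1852]
  T[1,:] = [+0.0000 -0.2549 -1.7004]
  T[2,:] = [+0.0000 +0.1318 +1.3451]
|λ(T)| sorted: 1.1899, 0.0997, 0.0000.
spectral radius ρ = 1.1899; 1.1899 > 1 ⇒ diverges.

1.1899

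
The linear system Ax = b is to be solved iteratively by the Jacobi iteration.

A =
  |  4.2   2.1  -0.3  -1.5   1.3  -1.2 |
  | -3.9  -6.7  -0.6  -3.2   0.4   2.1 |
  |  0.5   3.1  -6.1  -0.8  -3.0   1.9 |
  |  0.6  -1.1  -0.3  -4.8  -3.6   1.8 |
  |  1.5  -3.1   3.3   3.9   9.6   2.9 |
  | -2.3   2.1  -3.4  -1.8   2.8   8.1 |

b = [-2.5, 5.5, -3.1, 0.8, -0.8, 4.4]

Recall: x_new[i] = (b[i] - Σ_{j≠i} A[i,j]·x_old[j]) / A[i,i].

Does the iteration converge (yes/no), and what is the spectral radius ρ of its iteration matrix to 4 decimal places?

A = D + L + U where D = diag(4.2, -6.7, -6.1, -4.8, 9.6, 8.1).
Jacobi T = -D⁻¹(L+U): T[0,1] = -(2.1)/(4.2) = -0.5000; T[0,0] = 0.
  T[0,:] = [+0.0000, -0.5000, +0.0714, +0.3571, -0.3095, +0.2857]
  T[1,:] = [-0.5821, +0.0000, -0.0896, -0.4776, +0.0597, +0.3134]
  T[2,:] = [+0.0820, +0.5082, +0.0000, -0.1311, -0.4918, +0.3115]
  T[3,:] = [+0.1250, -0.2292, -0.0625, +0.0000, -0.7500, +0.3750]
  T[4,:] = [-0.1562, +0.3229, -0.3438, -0.4062, +0.0000, -0.3021]
  T[5,:] = [+0.2840, -0.2593, +0.4198, +0.2222, -0.3457, +0.0000]
|eigenvalues of T|: 1.2592, 0.6641, 0.6641, 0.4771, 0.4286, 0.1168.
spectral radius ρ = 1.2592; 1.2592 > 1 ⇒ diverges.

no, ρ = 1.2592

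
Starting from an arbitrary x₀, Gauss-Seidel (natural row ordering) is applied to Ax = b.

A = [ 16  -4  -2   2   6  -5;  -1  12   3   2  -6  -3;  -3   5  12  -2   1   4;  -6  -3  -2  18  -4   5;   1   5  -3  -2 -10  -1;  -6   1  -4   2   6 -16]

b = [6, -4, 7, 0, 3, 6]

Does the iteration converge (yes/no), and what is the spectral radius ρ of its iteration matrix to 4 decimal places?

Split A = D + L + U, D = diag(16, 12, 12, 18, -10, -16).
GS T = -(D+L)⁻¹U: row 0 first, T[0,3] = -(2)/(16) = -0.1250; later rows by forward substitution.
  T[0,:] = [+0.0000, +0.2500, +0.1250, -0.1250, -0.3750, +0.3125]
  T[1,:] = [+0.0000, +0.0208, -0.2396, -0.1771, +0.4688, +0.2760]
  T[2,:] = [+0.0000, +0.0538, +0.1311, +0.2092, -0.3724, -0.3702]
  T[3,:] = [+0.0000, +0.0928, +0.0163, -0.0479, +0.1340, -0.1687]
  T[4,:] = [+0.0000, +0.0007, -0.1499, -0.1542, +0.2818, +0.2141]
  T[5,:] = [+0.0000, -0.0940, -0.1488, -0.0803, +0.3854, +0.0518]
|eigenvalues of T|: 0.5757, 0.1434, 0.1228, 0.1228, 0.0697, 0.0000.
ρ = 0.5757; 0.5757 < 1 ⇒ converges.

yes, ρ = 0.5757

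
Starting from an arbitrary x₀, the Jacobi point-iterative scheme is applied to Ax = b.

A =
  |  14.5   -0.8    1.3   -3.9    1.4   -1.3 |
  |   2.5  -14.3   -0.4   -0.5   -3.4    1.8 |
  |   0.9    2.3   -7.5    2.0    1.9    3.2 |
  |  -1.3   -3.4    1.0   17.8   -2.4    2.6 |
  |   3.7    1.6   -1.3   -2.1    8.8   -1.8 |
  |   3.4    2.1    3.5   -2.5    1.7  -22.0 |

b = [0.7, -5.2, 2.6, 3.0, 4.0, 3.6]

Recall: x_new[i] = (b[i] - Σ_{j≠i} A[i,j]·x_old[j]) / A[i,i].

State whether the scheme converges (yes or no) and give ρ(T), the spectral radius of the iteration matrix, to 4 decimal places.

yes, ρ = 0.5254

A = D + L + U where D = diag(14.5, -14.3, -7.5, 17.8, 8.8, -22).
Jacobi: T = -D⁻¹(L+U), T[1,5] = -(1.8)/(-14.3) = +0.1259; T[1,1] = 0.
  T[0,:] = [+0.0000, +0.0552, -0.0897, +0.2690, -0.0966, +0.0897]
  T[1,:] = [+0.1748, +0.0000, -0.0280, -0.0350, -0.2378, +0.1259]
  T[2,:] = [+0.1200, +0.3067, +0.0000, +0.2667, +0.2533, +0.4267]
  T[3,:] = [+0.0730, +0.1910, -0.0562, +0.0000, +0.1348, -0.1461]
  T[4,:] = [-0.4205, -0.1818, +0.1477, +0.2386, +0.0000, +0.2045]
  T[5,:] = [+0.1545, +0.0955, +0.1591, -0.1136, +0.0773, +0.0000]
|roots of det(T-λI)|: 0.5254, 0.3776, 0.3776, 0.2392, 0.1203, 0.1203.
ρ(T) = max|λ| = 0.5254; 0.5254 < 1: convergent.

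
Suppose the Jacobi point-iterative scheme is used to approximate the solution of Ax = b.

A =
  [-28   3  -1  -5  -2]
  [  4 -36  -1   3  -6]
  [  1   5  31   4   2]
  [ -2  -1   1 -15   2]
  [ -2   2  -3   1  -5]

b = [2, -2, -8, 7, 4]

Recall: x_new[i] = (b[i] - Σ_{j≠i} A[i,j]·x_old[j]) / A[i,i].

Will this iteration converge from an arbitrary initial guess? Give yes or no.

Split A = D + L + U, D = diag(-28, -36, 31, -15, -5).
T_J = -D⁻¹(L+U): T[2,1] = -(5)/(31) = -0.1613; T[2,2] = 0.
  T[0,:] = [+0.0000, +0.1071, -0.0357, -0.1786, -0.0714]
  T[1,:] = [+0.1111, +0.0000, -0.0278, +0.0833, -0.1667]
  T[2,:] = [-0.0323, -0.1613, +0.0000, -0.1290, -0.0645]
  T[3,:] = [-0.1333, -0.0667, +0.0667, +0.0000, +0.1333]
  T[4,:] = [-0.4000, +0.4000, -0.6000, +0.2000, +0.0000]
moduli |λ_i(T)| = 0.3391, 0.2244, 0.2244, 0.1554, 0.1554.
ρ = 0.3391; 0.3391 < 1: convergent.

yes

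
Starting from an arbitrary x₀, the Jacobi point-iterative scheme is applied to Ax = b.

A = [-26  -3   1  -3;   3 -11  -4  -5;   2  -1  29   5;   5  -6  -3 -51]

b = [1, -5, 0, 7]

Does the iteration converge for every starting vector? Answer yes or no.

yes

A = D + L + U where D = diag(-26, -11, 29, -51).
T_J = -D⁻¹(L+U): T[1,2] = -(-4)/(-11) = -0.3636; T[1,1] = 0.
  T[0,:] = [+0.0000 -0.1154 +0.0385 -0.1154]
  T[1,:] = [+0.2727 +0.0000 -0.3636 -0.4545]
  T[2,:] = [-0.0690 +0.0345 +0.0000 -0.1724]
  T[3,:] = [+0.0980 -0.1176 -0.0588 +0.0000]
|λ(T)| sorted: 0.1651, 0.1330, 0.1317, 0.1317.
ρ(T) = max|λ| = 0.1651; 0.1651 < 1 ⇒ converges.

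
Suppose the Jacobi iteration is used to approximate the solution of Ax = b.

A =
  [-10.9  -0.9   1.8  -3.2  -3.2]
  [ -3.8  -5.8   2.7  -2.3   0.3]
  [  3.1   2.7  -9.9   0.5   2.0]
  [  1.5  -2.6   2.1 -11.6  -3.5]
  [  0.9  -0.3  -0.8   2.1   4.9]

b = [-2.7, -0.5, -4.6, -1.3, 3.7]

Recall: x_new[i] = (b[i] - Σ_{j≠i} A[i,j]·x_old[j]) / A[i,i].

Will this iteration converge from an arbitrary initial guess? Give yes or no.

Diagonal D = diag(-10.9, -5.8, -9.9, -11.6, 4.9); L, U strict lower/upper.
Jacobi T = -D⁻¹(L+U): T[3,4] = -(-3.5)/(-11.6) = -0.3017; T[3,3] = 0.
  T[0,:] = [+0.0000, -0.0826, +0.1651, -0.2936, -0.2936]
  T[1,:] = [-0.6552, +0.0000, +0.4655, -0.3966, +0.0517]
  T[2,:] = [+0.3131, +0.2727, +0.0000, +0.0505, +0.2020]
  T[3,:] = [+0.1293, -0.2241, +0.1810, +0.0000, -0.3017]
  T[4,:] = [-0.1837, +0.0612, +0.1633, -0.4286, +0.0000]
|λ(T)| sorted: 0.8354, 0.5820, 0.2027, 0.1671, 0.1671.
ρ(T) = max|λ| = 0.8354; 0.8354 < 1: convergent.

yes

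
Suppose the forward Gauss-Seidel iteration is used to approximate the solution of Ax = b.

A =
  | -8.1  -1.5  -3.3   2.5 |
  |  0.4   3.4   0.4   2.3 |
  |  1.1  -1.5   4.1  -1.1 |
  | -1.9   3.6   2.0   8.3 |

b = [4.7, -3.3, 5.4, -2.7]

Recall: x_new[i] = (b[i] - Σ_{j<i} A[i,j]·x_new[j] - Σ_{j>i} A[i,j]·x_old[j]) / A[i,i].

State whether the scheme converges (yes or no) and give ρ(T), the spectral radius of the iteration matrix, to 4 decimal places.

yes, ρ = 0.5186

Diagonal D = diag(-8.1, 3.4, 4.1, 8.3); L, U strict lower/upper.
T_GS = -(D+L)⁻¹U: row 0 first, T[0,1] = -(-1.5)/(-8.1) = -0.1852; later rows by forward substitution.
  T[0,:] = [+0.0000 -0.1852 -0.4074 +0.3086]
  T[1,:] = [+0.0000 +0.0218 -0.0697 -0.7128]
  T[2,:] = [+0.0000 +0.0577 +0.0838 -0.0753]
  T[3,:] = [+0.0000 -0.0657 -0.0832 +0.3980]
moduli |λ_i(T)| = 0.5186, 0.0508, 0.0508, 0.0000.
ρ(T) = max|λ| = 0.5186; 0.5186 < 1: convergent.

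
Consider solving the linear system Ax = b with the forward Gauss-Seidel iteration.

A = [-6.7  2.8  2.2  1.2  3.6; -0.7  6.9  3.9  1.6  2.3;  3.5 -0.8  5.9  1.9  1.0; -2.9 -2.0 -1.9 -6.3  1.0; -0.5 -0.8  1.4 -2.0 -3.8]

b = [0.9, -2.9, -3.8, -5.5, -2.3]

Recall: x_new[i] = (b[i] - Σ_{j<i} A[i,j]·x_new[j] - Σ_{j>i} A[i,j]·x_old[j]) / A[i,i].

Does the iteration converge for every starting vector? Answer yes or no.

yes

Diagonal D = diag(-6.7, 6.9, 5.9, -6.3, -3.8); L, U strict lower/upper.
Gauss-Seidel: T = -(D+L)⁻¹U, row 0 first, T[0,4] = -(3.6)/(-6.7) = +0.5373; later rows by forward substitution.
  T[0,:] = [+0.0000, +0.4179, +0.3284, +0.1791, +0.5373]
  T[1,:] = [+0.0000, +0.0424, -0.5319, -0.2137, -0.2788]
  T[2,:] = [+0.0000, -0.2422, -0.2669, -0.4573, -0.5260]
  T[3,:] = [+0.0000, -0.1328, +0.0982, +0.1233, +0.1586]
  T[4,:] = [+0.0000, -0.0832, -0.0812, -0.2119, -0.2893]
|roots of det(T-λI)|: 0.6625, 0.2092, 0.2092, 0.0548, 0.0000.
ρ = 0.6625; 0.6625 < 1, so it converges for any x₀.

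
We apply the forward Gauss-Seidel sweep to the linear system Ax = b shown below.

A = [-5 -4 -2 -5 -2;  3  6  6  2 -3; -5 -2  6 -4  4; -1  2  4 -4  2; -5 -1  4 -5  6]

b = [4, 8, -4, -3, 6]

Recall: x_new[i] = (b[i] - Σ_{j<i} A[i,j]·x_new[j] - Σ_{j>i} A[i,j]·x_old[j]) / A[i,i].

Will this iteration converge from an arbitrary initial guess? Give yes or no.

A = D + L + U where D = diag(-5, 6, 6, -4, 6).
T_GS = -(D+L)⁻¹U: row 0 first, T[0,1] = -(-4)/(-5) = -0.8000; later rows by forward substitution.
  T[0,:] = [+0.0000 -0.8000 -0.4000 -1.0000 -0.4000]
  T[1,:] = [+0.0000 +0.4000 -0.8000 +0.1667 +0.7000]
  T[2,:] = [+0.0000 -0.5333 -0.6000 -0.1111 -0.7667]
  T[3,:] = [+0.0000 -0.1333 -0.9000 +0.2222 +0.1833]
  T[4,:] = [+0.0000 -0.3556 -0.8167 -0.5463 +0.4472]
|λ(T)| sorted: 1.2569, 0.8776, 0.8776, 0.2295, 0.0000.
ρ(T) = max|λ| = 1.2569; 1.2569 > 1, so it fails to converge.

no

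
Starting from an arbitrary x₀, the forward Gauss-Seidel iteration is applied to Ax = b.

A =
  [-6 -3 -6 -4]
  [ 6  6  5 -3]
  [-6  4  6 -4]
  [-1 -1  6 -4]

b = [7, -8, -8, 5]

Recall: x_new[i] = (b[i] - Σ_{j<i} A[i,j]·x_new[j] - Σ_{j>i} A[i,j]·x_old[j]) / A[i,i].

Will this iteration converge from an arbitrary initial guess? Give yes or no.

Diagonal D = diag(-6, 6, 6, -4); L, U strict lower/upper.
Gauss-Seidel: T = -(D+L)⁻¹U, row 0 first, T[0,3] = -(-4)/(-6) = -0.6667; later rows by forward substitution.
  T[0,:] = [+0.0000  -0.5000  -1.0000  -0.6667]
  T[1,:] = [+0.0000  +0.5000  +0.1667  +1.1667]
  T[2,:] = [+0.0000  -0.8333  -1.1111  -0.7778]
  T[3,:] = [+0.0000  -1.2500  -1.4583  -1.2917]
|eigenvalues of T|: 1.4574, 0.2668, 0.1786, 0.0000.
ρ(T) = max|λ| = 1.4574; 1.4574 > 1: divergent.

no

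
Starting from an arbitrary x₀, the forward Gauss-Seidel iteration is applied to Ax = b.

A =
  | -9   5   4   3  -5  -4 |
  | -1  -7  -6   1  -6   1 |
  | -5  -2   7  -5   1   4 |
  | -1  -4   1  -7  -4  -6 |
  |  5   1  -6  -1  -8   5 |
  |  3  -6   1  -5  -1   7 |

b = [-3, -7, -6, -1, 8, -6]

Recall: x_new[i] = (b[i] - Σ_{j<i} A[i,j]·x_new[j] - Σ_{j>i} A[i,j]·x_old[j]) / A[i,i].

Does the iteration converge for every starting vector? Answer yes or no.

Diagonal D = diag(-9, -7, 7, -7, -8, 7); L, U strict lower/upper.
GS T = -(D+L)⁻¹U: row 0 first, T[0,3] = -(3)/(-9) = +0.3333; later rows by forward substitution.
  T[0,:] = [+0.0000  +0.5556  +0.4444  +0.3333  -0.5556  -0.4444]
  T[1,:] = [+0.0000  -0.0794  -0.9206  +0.0952  -0.7778  +0.2063]
  T[2,:] = [+0.0000  +0.3741  +0.0544  +0.9796  -0.7619  -0.8299]
  T[3,:] = [+0.0000  +0.0194  +0.4704  +0.0379  -0.1565  -1.0301]
  T[4,:] = [+0.0000  +0.0543  +0.0631  -0.5192  +0.1465  +1.1242]
  T[5,:] = [+0.0000  -0.3379  -0.6424  -0.2483  -0.4106  -0.0893]
|λ(T)| sorted: 1.3235, 0.9887, 0.9887, 0.4753, 0.0847, 0.0000.
ρ = 1.3235; 1.3235 > 1, so it fails to converge.

no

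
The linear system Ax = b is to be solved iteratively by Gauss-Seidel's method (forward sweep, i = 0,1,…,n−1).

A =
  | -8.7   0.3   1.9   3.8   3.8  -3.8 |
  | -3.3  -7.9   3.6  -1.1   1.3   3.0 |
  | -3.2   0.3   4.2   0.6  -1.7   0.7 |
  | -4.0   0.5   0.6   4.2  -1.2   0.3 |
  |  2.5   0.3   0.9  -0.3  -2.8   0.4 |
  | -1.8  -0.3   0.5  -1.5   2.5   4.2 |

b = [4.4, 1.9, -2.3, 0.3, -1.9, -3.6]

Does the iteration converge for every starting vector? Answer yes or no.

no

Let D = diag(-8.7, -7.9, 4.2, 4.2, -2.8, 4.2); L, U the strict triangles.
T_GS = -(D+L)⁻¹U: row 0 first, T[0,1] = -(0.3)/(-8.7) = +0.0345; later rows by forward substitution.
  T[0,:] = [+0.0000 +0.0345 +0.2184 +0.4368 +0.4368 -0.4368]
  T[1,:] = [+0.0000 -0.0144 +0.3645 -0.3217 -0.0179 +0.5622]
  T[2,:] = [+0.0000 +0.0273 +0.1404 +0.2129 +0.7388 -0.5396]
  T[3,:] = [+0.0000 +0.0307 +0.1446 +0.4239 +0.5983 -0.4773]
  T[4,:] = [+0.0000 +0.0347 +0.2637 +0.3785 +0.5614 -0.3092]
  T[5,:] = [+0.0000 +0.0008 -0.0024 +0.0649 -0.0226 -0.0692]
|roots of det(T-λI)|: 1.1604, 0.1128, 0.1103, 0.1103, 0.0246, 0.0000.
ρ(T) = max|λ| = 1.1604; 1.1604 > 1, so it fails to converge.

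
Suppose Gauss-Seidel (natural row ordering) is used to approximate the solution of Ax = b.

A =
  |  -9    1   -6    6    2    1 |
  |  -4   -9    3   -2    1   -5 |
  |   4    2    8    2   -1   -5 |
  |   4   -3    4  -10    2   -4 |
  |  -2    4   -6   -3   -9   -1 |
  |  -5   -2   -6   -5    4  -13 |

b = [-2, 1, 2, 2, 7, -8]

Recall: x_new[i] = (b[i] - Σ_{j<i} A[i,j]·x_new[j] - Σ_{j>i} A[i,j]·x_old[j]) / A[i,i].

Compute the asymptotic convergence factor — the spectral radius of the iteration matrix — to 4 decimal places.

1.1381

Split A = D + L + U, D = diag(-9, -9, 8, -10, -9, -13).
Gauss-Seidel: T = -(D+L)⁻¹U, row 0 first, T[0,3] = -(6)/(-9) = +0.6667; later rows by forward substitution.
  T[0,:] = [+0.0000, +0.1111, -0.6667, +0.6667, +0.2222, +0.1111]
  T[1,:] = [+0.0000, -0.0494, +0.6296, -0.5185, +0.0123, -0.6049]
  T[2,:] = [+0.0000, -0.0432, +0.1759, -0.4537, +0.0108, +0.7207]
  T[3,:] = [+0.0000, +0.0420, -0.3852, +0.2407, +0.2895, +0.1142]
  T[4,:] = [+0.0000, -0.0318, +0.4391, -0.1564, -0.1476, -0.9232]
  T[5,:] = [+0.0000, -0.0411, +0.3616, -0.1079, -0.2491, -0.6103]
|λ(T)| sorted: 1.1381, 0.5635, 0.2201, 0.0237, 0.0237, 0.0000.
spectral radius ρ = 1.1381; 1.1381 > 1: divergent.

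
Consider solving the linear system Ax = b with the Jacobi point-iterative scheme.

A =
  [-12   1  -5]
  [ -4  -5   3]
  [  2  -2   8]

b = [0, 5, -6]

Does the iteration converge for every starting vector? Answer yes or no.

yes

Split A = D + L + U, D = diag(-12, -5, 8).
Jacobi: T = -D⁻¹(L+U), T[1,0] = -(-4)/(-5) = -0.8000; T[1,1] = 0.
  T[0,:] = [+0.0000  +0.0833  -0.4167]
  T[1,:] = [-0.8000  +0.0000  +0.6000]
  T[2,:] = [-0.2500  +0.2500  +0.0000]
|roots of det(T-λI)|: 0.5603, 0.3556, 0.3556.
ρ(T) = max|λ| = 0.5603; 0.5603 < 1 ⇒ converges.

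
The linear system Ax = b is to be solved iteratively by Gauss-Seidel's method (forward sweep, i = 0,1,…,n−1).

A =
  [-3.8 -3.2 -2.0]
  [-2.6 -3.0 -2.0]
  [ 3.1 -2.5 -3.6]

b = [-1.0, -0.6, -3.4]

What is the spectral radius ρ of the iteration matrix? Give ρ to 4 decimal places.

Let D = diag(-3.8, -3, -3.6); L, U the strict triangles.
Gauss-Seidel: T = -(D+L)⁻¹U, row 0 first, T[0,1] = -(-3.2)/(-3.8) = -0.8421; later rows by forward substitution.
  T[0,:] = [+0.0000  -0.8421  -0.5263]
  T[1,:] = [+0.0000  +0.7298  -0.2105]
  T[2,:] = [+0.0000  -1.2320  -0.3070]
|λ(T)| sorted: 0.9381, 0.5153, 0.0000.
ρ(T) = max|λ| = 0.9381; 0.9381 < 1: convergent.

0.9381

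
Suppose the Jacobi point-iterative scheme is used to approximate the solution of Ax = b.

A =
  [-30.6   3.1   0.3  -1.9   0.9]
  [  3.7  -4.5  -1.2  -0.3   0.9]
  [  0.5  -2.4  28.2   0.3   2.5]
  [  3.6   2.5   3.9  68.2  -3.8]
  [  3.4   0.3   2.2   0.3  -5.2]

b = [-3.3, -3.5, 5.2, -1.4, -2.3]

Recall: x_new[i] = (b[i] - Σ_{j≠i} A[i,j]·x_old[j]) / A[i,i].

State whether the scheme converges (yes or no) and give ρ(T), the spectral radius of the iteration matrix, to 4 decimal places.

Let D = diag(-30.6, -4.5, 28.2, 68.2, -5.2); L, U the strict triangles.
T_J = -D⁻¹(L+U): T[3,0] = -(3.6)/(68.2) = -0.0528; T[3,3] = 0.
  T[0,:] = [+0.0000 +0.1013 +0.0098 -0.0621 +0.0294]
  T[1,:] = [+0.8222 +0.0000 -0.2667 -0.0667 +0.2000]
  T[2,:] = [-0.0177 +0.0851 +0.0000 -0.0106 -0.0887]
  T[3,:] = [-0.0528 -0.0367 -0.0572 +0.0000 +0.0557]
  T[4,:] = [+0.6538 +0.0577 +0.4231 +0.0577 +0.0000]
|λ(T)| sorted: 0.3946, 0.2515, 0.2418, 0.2418, 0.0127.
spectral radius ρ = 0.3946; 0.3946 < 1, so it converges for any x₀.

yes, ρ = 0.3946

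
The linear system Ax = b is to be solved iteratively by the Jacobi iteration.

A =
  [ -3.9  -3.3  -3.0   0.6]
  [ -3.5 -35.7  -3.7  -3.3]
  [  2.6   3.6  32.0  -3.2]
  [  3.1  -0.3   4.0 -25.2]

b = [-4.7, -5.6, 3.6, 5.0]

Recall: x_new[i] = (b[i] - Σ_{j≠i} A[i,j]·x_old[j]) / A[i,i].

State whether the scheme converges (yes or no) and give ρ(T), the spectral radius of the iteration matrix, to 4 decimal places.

A = D + L + U where D = diag(-3.9, -35.7, 32, -25.2).
Jacobi: T = -D⁻¹(L+U), T[2,1] = -(3.6)/(32) = -0.1125; T[2,2] = 0.
  T[0,:] = [+0.0000 -0.8462 -0.7692 +0.1538]
  T[1,:] = [-0.0980 +0.0000 -0.1036 -0.0924]
  T[2,:] = [-0.0813 -0.1125 +0.0000 +0.1000]
  T[3,:] = [+0.1230 -0.0119 +0.1587 +0.0000]
moduli |λ_i(T)| = 0.4641, 0.3644, 0.1780, 0.0783.
spectral radius ρ = 0.4641; 0.4641 < 1 ⇒ converges.

yes, ρ = 0.4641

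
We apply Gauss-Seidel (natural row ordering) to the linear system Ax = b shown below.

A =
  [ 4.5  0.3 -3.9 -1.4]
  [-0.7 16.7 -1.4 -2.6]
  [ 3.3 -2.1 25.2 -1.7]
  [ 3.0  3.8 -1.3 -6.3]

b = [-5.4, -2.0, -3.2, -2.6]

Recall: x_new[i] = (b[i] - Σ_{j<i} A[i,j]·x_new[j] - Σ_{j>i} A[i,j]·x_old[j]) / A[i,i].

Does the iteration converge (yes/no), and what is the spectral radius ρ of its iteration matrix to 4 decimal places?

yes, ρ = 0.2799

Diagonal D = diag(4.5, 16.7, 25.2, -6.3); L, U strict lower/upper.
GS T = -(D+L)⁻¹U: row 0 first, T[0,1] = -(0.3)/(4.5) = -0.0667; later rows by forward substitution.
  T[0,:] = [+0.0000  -0.0667  +0.8667  +0.3111]
  T[1,:] = [+0.0000  -0.0028  +0.1202  +0.1687]
  T[2,:] = [+0.0000  +0.0085  -0.1035  +0.0408]
  T[3,:] = [+0.0000  -0.0352  +0.5065  +0.2415]
|roots of det(T-λI)|: 0.2799, 0.1489, 0.0043, 0.0000.
ρ = 0.2799; 0.2799 < 1, so it converges for any x₀.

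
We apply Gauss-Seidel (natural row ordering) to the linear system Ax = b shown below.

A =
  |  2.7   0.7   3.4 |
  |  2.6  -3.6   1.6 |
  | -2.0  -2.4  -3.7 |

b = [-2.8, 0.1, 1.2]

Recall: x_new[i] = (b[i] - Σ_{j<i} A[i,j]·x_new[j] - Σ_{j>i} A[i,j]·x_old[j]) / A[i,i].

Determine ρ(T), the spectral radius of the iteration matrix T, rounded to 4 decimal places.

0.8669

Split A = D + L + U, D = diag(2.7, -3.6, -3.7).
GS T = -(D+L)⁻¹U: row 0 first, T[0,2] = -(3.4)/(2.7) = -1.2593; later rows by forward substitution.
  T[0,:] = [+0.0000 -0.2593 -1.2593]
  T[1,:] = [+0.0000 -0.1872 -0.4650]
  T[2,:] = [+0.0000 +0.2616 +0.9823]
moduli |λ_i(T)| = 0.8669, 0.0718, 0.0000.
ρ = 0.8669; 0.8669 < 1, so it converges for any x₀.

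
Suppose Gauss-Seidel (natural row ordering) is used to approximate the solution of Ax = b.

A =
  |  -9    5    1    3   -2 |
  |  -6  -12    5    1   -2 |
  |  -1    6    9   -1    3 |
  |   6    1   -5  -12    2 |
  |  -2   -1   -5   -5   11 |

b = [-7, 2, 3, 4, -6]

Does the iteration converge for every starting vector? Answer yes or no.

Let D = diag(-9, -12, 9, -12, 11); L, U the strict triangles.
Gauss-Seidel: T = -(D+L)⁻¹U, row 0 first, T[0,4] = -(-2)/(-9) = -0.2222; later rows by forward substitution.
  T[0,:] = [+0.0000 +0.5556 +0.1111 +0.3333 -0.2222]
  T[1,:] = [+0.0000 -0.2778 +0.3611 -0.0833 -0.0556]
  T[2,:] = [+0.0000 +0.2469 -0.2284 +0.2037 -0.3210]
  T[3,:] = [+0.0000 +0.1517 +0.1808 +0.0748 +0.1847]
  T[4,:] = [+0.0000 +0.2570 +0.0314 +0.1796 -0.1074]
|λ(T)| sorted: 0.6440, 0.1242, 0.1242, 0.0784, 0.0000.
spectral radius ρ = 0.6440; 0.6440 < 1 ⇒ converges.

yes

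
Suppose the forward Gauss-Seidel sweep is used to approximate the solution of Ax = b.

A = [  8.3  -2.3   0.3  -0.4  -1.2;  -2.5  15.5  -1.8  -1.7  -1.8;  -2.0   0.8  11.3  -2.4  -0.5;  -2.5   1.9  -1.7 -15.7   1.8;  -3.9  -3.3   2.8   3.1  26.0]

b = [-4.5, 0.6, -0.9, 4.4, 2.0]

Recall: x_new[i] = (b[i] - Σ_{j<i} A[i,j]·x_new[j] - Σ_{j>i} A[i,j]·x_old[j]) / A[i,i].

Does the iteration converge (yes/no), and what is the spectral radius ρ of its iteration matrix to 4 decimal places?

Split A = D + L + U, D = diag(8.3, 15.5, 11.3, -15.7, 26).
T_GS = -(D+L)⁻¹U: row 0 first, T[0,1] = -(-2.3)/(8.3) = +0.2771; later rows by forward substitution.
  T[0,:] = [+0.0000  +0.2771  -0.0361  +0.0482  +0.1446]
  T[1,:] = [+0.0000  +0.0447  +0.1103  +0.1175  +0.1394]
  T[2,:] = [+0.0000  +0.0459  -0.0142  +0.2126  +0.0600]
  T[3,:] = [+0.0000  -0.0437  +0.0206  -0.0165  +0.1020]
  T[4,:] = [+0.0000  +0.0475  +0.0076  +0.0012  +0.0208]
eigenvalue magnitudes: 0.1524, 0.1233, 0.0791, 0.0791, 0.0000.
ρ = 0.1524; 0.1524 < 1, so it converges for any x₀.

yes, ρ = 0.1524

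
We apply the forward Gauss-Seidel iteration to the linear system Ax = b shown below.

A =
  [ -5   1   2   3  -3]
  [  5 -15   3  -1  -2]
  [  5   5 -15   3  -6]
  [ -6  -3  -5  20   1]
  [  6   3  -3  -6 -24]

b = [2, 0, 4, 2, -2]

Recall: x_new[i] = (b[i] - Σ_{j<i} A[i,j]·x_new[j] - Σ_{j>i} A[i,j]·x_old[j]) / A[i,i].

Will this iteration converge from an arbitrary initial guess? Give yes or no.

Split A = D + L + U, D = diag(-5, -15, -15, 20, -24).
GS T = -(D+L)⁻¹U: row 0 first, T[0,3] = -(3)/(-5) = +0.6000; later rows by forward substitution.
  T[0,:] = [+0.0000 +0.2000 +0.4000 +0.6000 -0.6000]
  T[1,:] = [+0.0000 +0.0667 +0.3333 +0.1333 -0.3333]
  T[2,:] = [+0.0000 +0.0889 +0.2444 +0.4444 -0.7111]
  T[3,:] = [+0.0000 +0.0922 +0.2311 +0.3111 -0.4578]
  T[4,:] = [+0.0000 +0.0242 +0.0533 +0.0333 +0.0117]
|roots of det(T-λI)|: 0.5664, 0.0987, 0.0423, 0.0423, 0.0000.
ρ(T) = max|λ| = 0.5664; 0.5664 < 1, so it converges for any x₀.

yes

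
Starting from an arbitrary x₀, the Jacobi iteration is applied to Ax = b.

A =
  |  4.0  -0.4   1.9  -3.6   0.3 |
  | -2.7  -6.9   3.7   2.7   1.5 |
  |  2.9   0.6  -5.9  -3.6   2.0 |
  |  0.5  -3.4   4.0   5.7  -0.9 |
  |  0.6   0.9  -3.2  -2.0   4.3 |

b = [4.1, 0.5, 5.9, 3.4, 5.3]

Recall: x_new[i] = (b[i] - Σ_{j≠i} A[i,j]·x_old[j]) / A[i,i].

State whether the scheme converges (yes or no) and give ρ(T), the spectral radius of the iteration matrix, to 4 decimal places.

no, ρ = 1.2401

A = D + L + U where D = diag(4, -6.9, -5.9, 5.7, 4.3).
T_J = -D⁻¹(L+U): T[1,2] = -(3.7)/(-6.9) = +0.5362; T[1,1] = 0.
  T[0,:] = [+0.0000, +0.1000, -0.4750, +0.9000, -0.0750]
  T[1,:] = [-0.3913, +0.0000, +0.5362, +0.3913, +0.2174]
  T[2,:] = [+0.4915, +0.1017, +0.0000, -0.6102, +0.3390]
  T[3,:] = [-0.0877, +0.5965, -0.7018, +0.0000, +0.1579]
  T[4,:] = [-0.1395, -0.2093, +0.7442, +0.4651, +0.0000]
|eigenvalues of T|: 1.2401, 0.7871, 0.7871, 0.5019, 0.1244.
spectral radius ρ = 1.2401; 1.2401 > 1, so it fails to converge.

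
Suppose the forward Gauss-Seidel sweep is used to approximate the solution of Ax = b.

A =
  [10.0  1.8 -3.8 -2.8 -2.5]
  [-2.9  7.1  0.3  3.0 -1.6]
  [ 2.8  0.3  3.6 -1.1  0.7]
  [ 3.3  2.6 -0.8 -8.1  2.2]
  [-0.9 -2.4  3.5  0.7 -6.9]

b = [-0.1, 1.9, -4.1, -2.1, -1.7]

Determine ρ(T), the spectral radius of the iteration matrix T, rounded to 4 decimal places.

Write A = D+L+U with D = diag(10, 7.1, 3.6, -8.1, -6.9).
T_GS = -(D+L)⁻¹U: row 0 first, T[0,2] = -(-3.8)/(10) = +0.3800; later rows by forward substitution.
  T[0,:] = [+0.0000, -0.1800, +0.3800, +0.2800, +0.2500]
  T[1,:] = [+0.0000, -0.0735, +0.1130, -0.3082, +0.3275]
  T[2,:] = [+0.0000, +0.1461, -0.3050, +0.1135, -0.4162]
  T[3,:] = [+0.0000, -0.1114, +0.2212, +0.0039, +0.5197]
  T[4,:] = [+0.0000, +0.1119, -0.2211, +0.1286, -0.3049]
moduli |λ_i(T)| = 0.8447, 0.1357, 0.0454, 0.0158, 0.0000.
ρ(T) = max|λ| = 0.8447; 0.8447 < 1: convergent.

0.8447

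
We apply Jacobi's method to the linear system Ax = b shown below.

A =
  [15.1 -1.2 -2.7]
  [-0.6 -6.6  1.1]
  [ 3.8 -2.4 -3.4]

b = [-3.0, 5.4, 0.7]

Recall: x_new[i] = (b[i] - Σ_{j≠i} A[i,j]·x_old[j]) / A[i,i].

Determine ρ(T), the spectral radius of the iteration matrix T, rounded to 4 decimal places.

0.3797

Write A = D+L+U with D = diag(15.1, -6.6, -3.4).
Jacobi: T = -D⁻¹(L+U), T[1,0] = -(-0.6)/(-6.6) = -0.0909; T[1,1] = 0.
  T[0,:] = [+0.0000, +0.0795, +0.1788]
  T[1,:] = [-0.0909, +0.0000, +0.1667]
  T[2,:] = [+1.1176, -0.7059, +0.0000]
|λ(T)| sorted: 0.3797, 0.2631, 0.2631.
spectral radius ρ = 0.3797; 0.3797 < 1: convergent.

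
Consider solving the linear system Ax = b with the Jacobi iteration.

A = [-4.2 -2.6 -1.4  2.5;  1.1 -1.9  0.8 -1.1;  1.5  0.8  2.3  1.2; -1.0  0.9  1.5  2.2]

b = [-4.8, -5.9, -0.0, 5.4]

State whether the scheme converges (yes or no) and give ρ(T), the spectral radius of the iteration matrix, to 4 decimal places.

no, ρ = 1.1650

Diagonal D = diag(-4.2, -1.9, 2.3, 2.2); L, U strict lower/upper.
T_J = -D⁻¹(L+U): T[0,2] = -(-1.4)/(-4.2) = -0.3333; T[0,0] = 0.
  T[0,:] = [+0.0000  -0.6190  -0.3333  +0.5952]
  T[1,:] = [+0.5789  +0.0000  +0.4211  -0.5789]
  T[2,:] = [-0.6522  -0.3478  +0.0000  -0.5217]
  T[3,:] = [+0.4545  -0.4091  -0.6818  +0.0000]
|eigenvalues of T|: 1.1650, 0.7533, 0.6866, 0.6866.
spectral radius ρ = 1.1650; 1.1650 > 1 ⇒ diverges.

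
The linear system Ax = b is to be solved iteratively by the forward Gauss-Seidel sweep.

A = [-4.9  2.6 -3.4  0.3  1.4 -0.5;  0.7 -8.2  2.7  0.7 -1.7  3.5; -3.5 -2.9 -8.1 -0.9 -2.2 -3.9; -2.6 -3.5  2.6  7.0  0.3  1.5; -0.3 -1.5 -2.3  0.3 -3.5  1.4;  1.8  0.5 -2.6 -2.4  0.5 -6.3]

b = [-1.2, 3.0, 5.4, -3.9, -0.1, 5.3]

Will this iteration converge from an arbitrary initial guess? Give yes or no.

Diagonal D = diag(-4.9, -8.2, -8.1, 7, -3.5, -6.3); L, U strict lower/upper.
GS T = -(D+L)⁻¹U: row 0 first, T[0,5] = -(-0.5)/(-4.9) = -0.1020; later rows by forward substitution.
  T[0,:] = [+0.0000, +0.5306, -0.6939, +0.0612, +0.2857, -0.1020]
  T[1,:] = [+0.0000, +0.0453, +0.2700, +0.0906, -0.1829, +0.4181]
  T[2,:] = [+0.0000, -0.2455, +0.2031, -0.1700, -0.3296, -0.5871]
  T[3,:] = [+0.0000, +0.3109, -0.1982, +0.1312, +0.0942, +0.1749]
  T[4,:] = [+0.0000, +0.1231, -0.2067, +0.0789, +0.2786, +0.6303]
  T[5,:] = [+0.0000, +0.1478, -0.2016, +0.0511, +0.1893, +0.2297]
|eigenvalues of T|: 0.8832, 0.2619, 0.2280, 0.0595, 0.0303, 0.0000.
spectral radius ρ = 0.8832; 0.8832 < 1, so it converges for any x₀.

yes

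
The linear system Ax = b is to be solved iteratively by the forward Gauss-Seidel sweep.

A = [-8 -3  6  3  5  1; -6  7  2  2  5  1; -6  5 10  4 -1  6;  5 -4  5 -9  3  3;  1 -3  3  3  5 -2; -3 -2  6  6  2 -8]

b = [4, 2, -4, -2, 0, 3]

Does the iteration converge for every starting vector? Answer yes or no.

no

Write A = D+L+U with D = diag(-8, 7, 10, -9, 5, -8).
T_GS = -(D+L)⁻¹U: row 0 first, T[0,2] = -(6)/(-8) = +0.7500; later rows by forward substitution.
  T[0,:] = [+0.0000, -0.3750, +0.7500, +0.3750, +0.6250, +0.1250]
  T[1,:] = [+0.0000, -0.3214, +0.3571, +0.0357, -0.1786, -0.0357]
  T[2,:] = [+0.0000, -0.0643, +0.2714, -0.1929, +0.5643, -0.5071]
  T[3,:] = [+0.0000, -0.1012, +0.4087, +0.0853, +1.0734, +0.1369]
  T[4,:] = [+0.0000, -0.0186, -0.3438, +0.0110, -1.2148, +0.5757]
  T[5,:] = [+0.0000, +0.0922, +0.0536, -0.2275, +0.7349, -0.1717]
|λ(T)| sorted: 1.4172, 0.3145, 0.3145, 0.1369, 0.1117, 0.0000.
ρ(T) = max|λ| = 1.4172; 1.4172 > 1: divergent.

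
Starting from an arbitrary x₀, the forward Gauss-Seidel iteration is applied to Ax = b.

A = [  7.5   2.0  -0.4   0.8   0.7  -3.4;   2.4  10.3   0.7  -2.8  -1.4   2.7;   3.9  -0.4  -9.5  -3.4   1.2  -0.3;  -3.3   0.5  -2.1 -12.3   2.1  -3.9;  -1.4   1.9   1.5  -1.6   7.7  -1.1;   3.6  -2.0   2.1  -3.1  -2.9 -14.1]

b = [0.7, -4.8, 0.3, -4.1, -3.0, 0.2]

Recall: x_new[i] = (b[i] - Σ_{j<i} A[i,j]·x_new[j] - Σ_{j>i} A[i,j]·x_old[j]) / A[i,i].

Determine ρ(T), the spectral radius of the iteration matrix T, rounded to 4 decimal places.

Diagonal D = diag(7.5, 10.3, -9.5, -12.3, 7.7, -14.1); L, U strict lower/upper.
T_GS = -(D+L)⁻¹U: row 0 first, T[0,3] = -(0.8)/(7.5) = -0.1067; later rows by forward substitution.
  T[0,:] = [+0.0000 -0.2667 +0.0533 -0.1067 -0.0933 +0.4533]
  T[1,:] = [+0.0000 +0.0621 -0.0804 +0.2967 +0.1577 -0.3678]
  T[2,:] = [+0.0000 -0.1121 +0.0253 -0.4142 +0.0814 +0.1700]
  T[3,:] = [+0.0000 +0.0932 -0.0219 +0.1114 +0.1883 -0.4827]
  T[4,:] = [+0.0000 -0.0226 +0.0201 +0.0112 -0.0326 +0.1826]
  T[5,:] = [+0.0000 -0.1094 +0.0295 -0.1578 -0.0688 +0.2618]
eigenvalue magnitudes: 0.6128, 0.1501, 0.0854, 0.0854, 0.0602, 0.0000.
ρ(T) = max|λ| = 0.6128; 0.6128 < 1, so it converges for any x₀.

0.6128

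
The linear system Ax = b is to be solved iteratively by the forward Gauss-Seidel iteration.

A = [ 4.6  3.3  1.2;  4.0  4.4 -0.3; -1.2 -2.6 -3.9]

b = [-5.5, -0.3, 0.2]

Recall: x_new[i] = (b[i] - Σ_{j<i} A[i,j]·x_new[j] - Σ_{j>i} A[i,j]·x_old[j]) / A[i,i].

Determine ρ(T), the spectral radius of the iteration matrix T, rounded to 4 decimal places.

Let D = diag(4.6, 4.4, -3.9); L, U the strict triangles.
Gauss-Seidel: T = -(D+L)⁻¹U, row 0 first, T[0,1] = -(3.3)/(4.6) = -0.7174; later rows by forward substitution.
  T[0,:] = [+0.0000 -0.7174 -0.2609]
  T[1,:] = [+0.0000 +0.6522 +0.3053]
  T[2,:] = [+0.0000 -0.2140 -0.1233]
|roots of det(T-λI)|: 0.5560, 0.0271, 0.0000.
spectral radius ρ = 0.5560; 0.5560 < 1, so it converges for any x₀.

0.5560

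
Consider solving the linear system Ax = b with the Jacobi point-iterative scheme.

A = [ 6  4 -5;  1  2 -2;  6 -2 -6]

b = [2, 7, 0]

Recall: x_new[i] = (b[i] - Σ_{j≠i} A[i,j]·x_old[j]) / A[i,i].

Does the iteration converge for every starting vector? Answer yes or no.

no

Let D = diag(6, 2, -6); L, U the strict triangles.
Jacobi T = -D⁻¹(L+U): T[0,1] = -(4)/(6) = -0.6667; T[0,0] = 0.
  T[0,:] = [+0.0000 -0.6667 +0.8333]
  T[1,:] = [-0.5000 +0.0000 +1.0000]
  T[2,:] = [+1.0000 -0.3333 +0.0000]
|eigenvalues of T|: 1.1388, 0.6808, 0.6808.
ρ = 1.1388; 1.1388 > 1: divergent.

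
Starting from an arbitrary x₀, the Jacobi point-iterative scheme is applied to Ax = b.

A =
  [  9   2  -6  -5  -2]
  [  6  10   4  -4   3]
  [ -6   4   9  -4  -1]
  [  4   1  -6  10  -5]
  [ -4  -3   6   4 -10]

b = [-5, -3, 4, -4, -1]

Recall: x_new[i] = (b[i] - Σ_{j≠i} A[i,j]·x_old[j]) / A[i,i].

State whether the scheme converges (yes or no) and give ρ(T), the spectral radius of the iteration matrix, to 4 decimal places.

Diagonal D = diag(9, 10, 9, 10, -10); L, U strict lower/upper.
T_J = -D⁻¹(L+U): T[0,4] = -(-2)/(9) = +0.2222; T[0,0] = 0.
  T[0,:] = [+0.0000, -0.2222, +0.6667, +0.5556, +0.2222]
  T[1,:] = [-0.6000, +0.0000, -0.4000, +0.4000, -0.3000]
  T[2,:] = [+0.6667, -0.4444, +0.0000, +0.4444, +0.1111]
  T[3,:] = [-0.4000, -0.1000, +0.6000, +0.0000, +0.5000]
  T[4,:] = [-0.4000, -0.3000, +0.6000, +0.4000, +0.0000]
eigenvalue magnitudes: 1.2367, 0.7092, 0.5523, 0.3759, 0.3759.
ρ = 1.2367; 1.2367 > 1, so it fails to converge.

no, ρ = 1.2367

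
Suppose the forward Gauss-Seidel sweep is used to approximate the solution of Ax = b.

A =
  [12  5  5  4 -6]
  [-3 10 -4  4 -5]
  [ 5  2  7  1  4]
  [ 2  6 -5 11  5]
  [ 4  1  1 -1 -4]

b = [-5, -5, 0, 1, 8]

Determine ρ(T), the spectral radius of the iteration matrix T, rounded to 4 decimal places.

1.4027

Diagonal D = diag(12, 10, 7, 11, -4); L, U strict lower/upper.
GS T = -(D+L)⁻¹U: row 0 first, T[0,1] = -(5)/(12) = -0.4167; later rows by forward substitution.
  T[0,:] = [+0.0000 -0.4167 -0.4167 -0.3333 +0.5000]
  T[1,:] = [+0.0000 -0.1250 +0.2750 -0.5000 +0.6500]
  T[2,:] = [+0.0000 +0.3333 +0.2190 +0.2381 -1.1143]
  T[3,:] = [+0.0000 +0.2955 +0.0253 +0.4416 -1.4065]
  T[4,:] = [+0.0000 -0.4384 -0.2995 -0.5092 +0.7356]
|roots of det(T-λI)|: 1.4027, 0.3929, 0.3223, 0.0609, 0.0000.
spectral radius ρ = 1.4027; 1.4027 > 1: divergent.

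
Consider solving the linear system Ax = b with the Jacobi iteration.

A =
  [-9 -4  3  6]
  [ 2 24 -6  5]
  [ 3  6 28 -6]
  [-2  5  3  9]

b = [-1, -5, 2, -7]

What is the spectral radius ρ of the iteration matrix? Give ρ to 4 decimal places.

Diagonal D = diag(-9, 24, 28, 9); L, U strict lower/upper.
Jacobi: T = -D⁻¹(L+U), T[2,0] = -(3)/(28) = -0.1071; T[2,2] = 0.
  T[0,:] = [+0.0000 -0.4444 +0.3333 +0.6667]
  T[1,:] = [-0.0833 +0.0000 +0.2500 -0.2083]
  T[2,:] = [-0.1071 -0.2143 +0.0000 +0.2143]
  T[3,:] = [+0.2222 -0.5556 -0.3333 +0.0000]
|eigenvalues of T|: 0.5738, 0.3814, 0.3400, 0.3400.
spectral radius ρ = 0.5738; 0.5738 < 1: convergent.

0.5738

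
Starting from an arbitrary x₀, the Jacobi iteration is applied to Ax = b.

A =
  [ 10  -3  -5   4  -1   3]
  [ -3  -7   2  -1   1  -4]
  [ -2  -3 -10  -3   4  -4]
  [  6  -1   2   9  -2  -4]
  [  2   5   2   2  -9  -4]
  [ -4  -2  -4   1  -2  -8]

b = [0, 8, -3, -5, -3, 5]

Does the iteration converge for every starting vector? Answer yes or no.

Diagonal D = diag(10, -7, -10, 9, -9, -8); L, U strict lower/upper.
Jacobi: T = -D⁻¹(L+U), T[4,3] = -(2)/(-9) = +0.2222; T[4,4] = 0.
  T[0,:] = [+0.0000  +0.3000  +0.5000  -0.4000  +0.1000  -0.3000]
  T[1,:] = [-0.4286  +0.0000  +0.2857  -0.1429  +0.1429  -0.5714]
  T[2,:] = [-0.2000  -0.3000  +0.0000  -0.3000  +0.4000  -0.4000]
  T[3,:] = [-0.6667  +0.1111  -0.2222  +0.0000  +0.2222  +0.4444]
  T[4,:] = [+0.2222  +0.5556  +0.2222  +0.2222  +0.0000  -0.4444]
  T[5,:] = [-0.5000  -0.2500  -0.5000  +0.1250  -0.2500  +0.0000]
eigenvalue magnitudes: 1.1573, 0.6254, 0.6254, 0.4496, 0.4001, 0.4001.
spectral radius ρ = 1.1573; 1.1573 > 1, so it fails to converge.

no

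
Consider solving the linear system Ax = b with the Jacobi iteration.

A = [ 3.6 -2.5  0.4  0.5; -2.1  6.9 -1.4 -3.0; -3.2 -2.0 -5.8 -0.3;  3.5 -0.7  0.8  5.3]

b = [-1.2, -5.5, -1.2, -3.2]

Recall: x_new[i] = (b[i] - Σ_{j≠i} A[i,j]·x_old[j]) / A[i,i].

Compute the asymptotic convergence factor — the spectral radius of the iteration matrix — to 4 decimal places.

0.8393

Let D = diag(3.6, 6.9, -5.8, 5.3); L, U the strict triangles.
T_J = -D⁻¹(L+U): T[3,2] = -(0.8)/(5.3) = -0.1509; T[3,3] = 0.
  T[0,:] = [+0.0000  +0.6944  -0.1111  -0.1389]
  T[1,:] = [+0.3043  +0.0000  +0.2029  +0.4348]
  T[2,:] = [-0.5517  -0.3448  +0.0000  -0.0517]
  T[3,:] = [-0.6604  +0.1321  -0.1509  +0.0000]
|λ(T)| sorted: 0.8393, 0.5288, 0.5288, 0.0864.
ρ(T) = max|λ| = 0.8393; 0.8393 < 1 ⇒ converges.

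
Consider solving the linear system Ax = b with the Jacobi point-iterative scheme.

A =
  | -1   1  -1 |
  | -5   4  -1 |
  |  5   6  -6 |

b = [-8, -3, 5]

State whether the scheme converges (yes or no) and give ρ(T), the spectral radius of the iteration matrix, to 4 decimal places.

A = D + L + U where D = diag(-1, 4, -6).
Jacobi: T = -D⁻¹(L+U), T[0,2] = -(-1)/(-1) = -1.0000; T[0,0] = 0.
  T[0,:] = [+0.0000, +1.0000, -1.0000]
  T[1,:] = [+1.2500, +0.0000, +0.2500]
  T[2,:] = [+0.8333, +1.0000, +0.0000]
|eigenvalues of T|: 1.2302, 0.9202, 0.9202.
spectral radius ρ = 1.2302; 1.2302 > 1, so it fails to converge.

no, ρ = 1.2302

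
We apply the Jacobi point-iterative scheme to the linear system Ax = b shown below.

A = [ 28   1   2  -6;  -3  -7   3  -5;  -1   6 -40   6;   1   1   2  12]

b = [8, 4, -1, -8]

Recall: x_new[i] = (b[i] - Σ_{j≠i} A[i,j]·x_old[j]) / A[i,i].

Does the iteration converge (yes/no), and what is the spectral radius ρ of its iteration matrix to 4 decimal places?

Write A = D+L+U with D = diag(28, -7, -40, 12).
Jacobi T = -D⁻¹(L+U): T[3,2] = -(2)/(12) = -0.1667; T[3,3] = 0.
  T[0,:] = [+0.0000, -0.0357, -0.0714, +0.2143]
  T[1,:] = [-0.4286, +0.0000, +0.4286, -0.7143]
  T[2,:] = [-0.0250, +0.1500, +0.0000, +0.1500]
  T[3,:] = [-0.0833, -0.0833, -0.1667, +0.0000]
moduli |λ_i(T)| = 0.4188, 0.2255, 0.1838, 0.1838.
ρ = 0.4188; 0.4188 < 1: convergent.

yes, ρ = 0.4188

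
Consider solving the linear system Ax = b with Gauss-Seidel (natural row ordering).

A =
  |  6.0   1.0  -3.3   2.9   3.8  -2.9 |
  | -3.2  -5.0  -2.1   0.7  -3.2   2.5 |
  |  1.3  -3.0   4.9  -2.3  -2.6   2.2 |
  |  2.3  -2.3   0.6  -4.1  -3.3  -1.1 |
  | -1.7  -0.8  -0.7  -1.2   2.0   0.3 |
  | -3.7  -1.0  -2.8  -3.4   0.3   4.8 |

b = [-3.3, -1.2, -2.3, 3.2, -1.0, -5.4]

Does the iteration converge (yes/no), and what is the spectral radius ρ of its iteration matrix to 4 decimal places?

Write A = D+L+U with D = diag(6, -5, 4.9, -4.1, 2, 4.8).
Gauss-Seidel: T = -(D+L)⁻¹U, row 0 first, T[0,1] = -(1)/(6) = -0.1667; later rows by forward substitution.
  T[0,:] = [+0.0000, -0.1667, +0.5500, -0.4833, -0.6333, +0.4833]
  T[1,:] = [+0.0000, +0.1067, -0.7720, +0.4493, -0.2347, +0.1907]
  T[2,:] = [+0.0000, +0.1095, -0.6186, +0.8727, +0.5550, -0.4605]
  T[3,:] = [+0.0000, -0.1373, +0.6511, -0.3955, -0.9473, -0.1715]
  T[4,:] = [+0.0000, -0.1430, +0.3329, -0.1629, -1.0063, +0.0730]
  T[5,:] = [+0.0000, -0.1307, +0.3427, -0.0398, -0.8215, +0.0176]
|eigenvalues of T|: 1.5792, 0.5430, 0.2656, 0.2656, 0.0506, 0.0000.
ρ(T) = max|λ| = 1.5792; 1.5792 > 1 ⇒ diverges.

no, ρ = 1.5792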